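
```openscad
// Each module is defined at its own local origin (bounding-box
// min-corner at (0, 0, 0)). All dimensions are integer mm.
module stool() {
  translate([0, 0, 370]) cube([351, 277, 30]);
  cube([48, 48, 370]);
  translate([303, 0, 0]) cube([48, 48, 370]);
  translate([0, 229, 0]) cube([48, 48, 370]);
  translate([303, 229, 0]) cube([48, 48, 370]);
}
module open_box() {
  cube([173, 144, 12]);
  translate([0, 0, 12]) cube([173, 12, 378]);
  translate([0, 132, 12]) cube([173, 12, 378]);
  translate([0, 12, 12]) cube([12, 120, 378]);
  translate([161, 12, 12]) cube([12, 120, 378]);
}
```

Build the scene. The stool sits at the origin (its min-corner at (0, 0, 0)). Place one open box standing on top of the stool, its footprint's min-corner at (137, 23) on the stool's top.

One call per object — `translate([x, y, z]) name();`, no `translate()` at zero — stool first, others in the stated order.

stool();
translate([137, 23, 400]) open_box();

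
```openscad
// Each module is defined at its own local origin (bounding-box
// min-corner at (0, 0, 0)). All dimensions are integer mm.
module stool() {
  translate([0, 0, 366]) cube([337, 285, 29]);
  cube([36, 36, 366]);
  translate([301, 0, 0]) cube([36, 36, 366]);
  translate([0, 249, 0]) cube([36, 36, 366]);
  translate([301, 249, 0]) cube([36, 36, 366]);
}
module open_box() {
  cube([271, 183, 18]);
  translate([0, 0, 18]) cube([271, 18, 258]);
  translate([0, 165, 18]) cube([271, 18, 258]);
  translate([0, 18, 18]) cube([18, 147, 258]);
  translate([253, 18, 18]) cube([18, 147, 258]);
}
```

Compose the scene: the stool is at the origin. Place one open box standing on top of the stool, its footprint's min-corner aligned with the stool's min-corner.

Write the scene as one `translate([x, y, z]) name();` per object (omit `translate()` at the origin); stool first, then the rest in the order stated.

stool();
translate([0, 0, 395]) open_box();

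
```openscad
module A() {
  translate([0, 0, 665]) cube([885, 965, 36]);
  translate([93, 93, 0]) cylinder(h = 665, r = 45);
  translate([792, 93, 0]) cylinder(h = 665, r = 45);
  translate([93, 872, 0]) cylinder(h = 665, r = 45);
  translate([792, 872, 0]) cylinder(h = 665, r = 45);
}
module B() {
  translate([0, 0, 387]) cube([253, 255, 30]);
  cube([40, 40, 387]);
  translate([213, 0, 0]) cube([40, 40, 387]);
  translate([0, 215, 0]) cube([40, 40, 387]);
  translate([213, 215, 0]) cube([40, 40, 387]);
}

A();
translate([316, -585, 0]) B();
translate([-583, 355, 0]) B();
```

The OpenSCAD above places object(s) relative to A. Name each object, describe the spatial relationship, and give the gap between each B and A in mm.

Each stool's nearest face is 330 mm from the table's bounding box.

A is a table. B is a stool. Two stools sit around the table at the −y, −x sides. The gap between each stool and the table is 330 mm.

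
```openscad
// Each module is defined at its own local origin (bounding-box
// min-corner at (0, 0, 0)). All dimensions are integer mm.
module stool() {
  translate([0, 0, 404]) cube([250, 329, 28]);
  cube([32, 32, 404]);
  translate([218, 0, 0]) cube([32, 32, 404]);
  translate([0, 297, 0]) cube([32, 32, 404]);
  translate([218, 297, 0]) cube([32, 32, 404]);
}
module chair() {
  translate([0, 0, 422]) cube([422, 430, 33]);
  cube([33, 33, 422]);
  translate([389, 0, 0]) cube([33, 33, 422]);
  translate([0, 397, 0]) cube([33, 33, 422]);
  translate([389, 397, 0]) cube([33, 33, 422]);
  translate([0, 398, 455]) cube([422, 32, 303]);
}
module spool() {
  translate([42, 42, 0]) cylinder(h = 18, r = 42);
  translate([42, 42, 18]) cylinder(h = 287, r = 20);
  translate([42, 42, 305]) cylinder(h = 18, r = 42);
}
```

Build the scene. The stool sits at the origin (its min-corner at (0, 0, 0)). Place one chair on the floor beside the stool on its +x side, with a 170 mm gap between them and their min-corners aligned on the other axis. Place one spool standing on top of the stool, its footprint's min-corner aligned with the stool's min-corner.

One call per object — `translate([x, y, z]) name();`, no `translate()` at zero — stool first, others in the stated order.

stool();
translate([420, 0, 0]) chair();
translate([0, 0, 432]) spool();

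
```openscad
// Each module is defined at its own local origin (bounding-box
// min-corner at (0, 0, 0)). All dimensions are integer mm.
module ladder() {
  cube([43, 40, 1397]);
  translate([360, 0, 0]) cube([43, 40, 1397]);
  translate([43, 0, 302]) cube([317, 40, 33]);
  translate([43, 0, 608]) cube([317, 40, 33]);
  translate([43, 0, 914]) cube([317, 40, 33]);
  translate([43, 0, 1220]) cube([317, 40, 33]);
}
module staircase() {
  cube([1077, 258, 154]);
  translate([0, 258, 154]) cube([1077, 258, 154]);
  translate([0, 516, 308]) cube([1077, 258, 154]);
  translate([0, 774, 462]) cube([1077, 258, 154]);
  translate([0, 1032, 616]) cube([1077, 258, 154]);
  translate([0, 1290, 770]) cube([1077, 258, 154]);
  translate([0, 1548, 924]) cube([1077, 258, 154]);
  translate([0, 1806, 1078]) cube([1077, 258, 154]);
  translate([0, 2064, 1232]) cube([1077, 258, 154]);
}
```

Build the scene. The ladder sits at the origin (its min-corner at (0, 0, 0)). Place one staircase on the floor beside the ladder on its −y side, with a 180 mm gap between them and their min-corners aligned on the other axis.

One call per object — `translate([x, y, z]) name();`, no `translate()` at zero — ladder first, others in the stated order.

ladder();
translate([0, -2502, 0]) staircase();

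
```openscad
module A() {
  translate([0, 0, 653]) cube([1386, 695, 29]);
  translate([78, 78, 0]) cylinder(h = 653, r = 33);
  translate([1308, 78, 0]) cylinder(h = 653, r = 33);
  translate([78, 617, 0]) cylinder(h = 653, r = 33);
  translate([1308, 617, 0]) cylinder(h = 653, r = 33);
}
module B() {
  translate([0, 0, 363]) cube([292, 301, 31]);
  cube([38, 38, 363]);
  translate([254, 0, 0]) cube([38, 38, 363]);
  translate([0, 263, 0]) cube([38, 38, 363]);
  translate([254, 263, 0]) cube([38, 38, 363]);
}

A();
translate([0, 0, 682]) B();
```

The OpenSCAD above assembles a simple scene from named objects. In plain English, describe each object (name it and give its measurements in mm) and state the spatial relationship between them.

A is a rectangular dining table. The top is 1386×695×29 mm with its upper surface at z = 682 mm. It stands on four round legs of 66 mm diameter, each leg's bounding box inset 45 mm from the nearest pair of top edges, running from the floor to the underside of the top.

B is a four-legged stool. The seat is a 292×301×31 mm slab whose top surface is at z = 394 mm; four square legs, each 38×38 mm in cross-section, run from the floor (z = 0) to the underside of the seat, each flush with a corner of the seat.

The stool is on top of the table.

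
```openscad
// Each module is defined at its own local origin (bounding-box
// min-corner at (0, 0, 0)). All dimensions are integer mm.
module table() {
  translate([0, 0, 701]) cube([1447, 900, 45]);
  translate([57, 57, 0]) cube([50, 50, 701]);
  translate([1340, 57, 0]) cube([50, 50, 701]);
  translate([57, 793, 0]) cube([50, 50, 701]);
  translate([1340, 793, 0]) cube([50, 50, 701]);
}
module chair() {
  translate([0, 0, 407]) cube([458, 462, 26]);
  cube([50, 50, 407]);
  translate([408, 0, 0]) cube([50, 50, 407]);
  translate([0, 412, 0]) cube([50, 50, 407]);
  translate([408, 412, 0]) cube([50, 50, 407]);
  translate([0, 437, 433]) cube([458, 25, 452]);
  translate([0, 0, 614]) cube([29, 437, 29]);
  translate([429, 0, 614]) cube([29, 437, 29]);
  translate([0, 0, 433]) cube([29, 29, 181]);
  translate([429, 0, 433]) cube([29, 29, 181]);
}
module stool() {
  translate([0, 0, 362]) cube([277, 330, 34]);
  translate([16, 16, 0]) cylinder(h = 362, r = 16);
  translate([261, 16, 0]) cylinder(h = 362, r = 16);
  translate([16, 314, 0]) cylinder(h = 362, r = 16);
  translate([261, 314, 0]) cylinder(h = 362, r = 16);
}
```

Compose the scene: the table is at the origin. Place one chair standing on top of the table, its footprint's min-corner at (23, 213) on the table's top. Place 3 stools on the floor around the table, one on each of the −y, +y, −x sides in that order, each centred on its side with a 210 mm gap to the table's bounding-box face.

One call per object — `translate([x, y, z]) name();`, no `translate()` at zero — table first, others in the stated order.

table();
translate([23, 213, 746]) chair();
translate([585, -540, 0]) stool();
translate([585, 1110, 0]) stool();
translate([-487, 285, 0]) stool();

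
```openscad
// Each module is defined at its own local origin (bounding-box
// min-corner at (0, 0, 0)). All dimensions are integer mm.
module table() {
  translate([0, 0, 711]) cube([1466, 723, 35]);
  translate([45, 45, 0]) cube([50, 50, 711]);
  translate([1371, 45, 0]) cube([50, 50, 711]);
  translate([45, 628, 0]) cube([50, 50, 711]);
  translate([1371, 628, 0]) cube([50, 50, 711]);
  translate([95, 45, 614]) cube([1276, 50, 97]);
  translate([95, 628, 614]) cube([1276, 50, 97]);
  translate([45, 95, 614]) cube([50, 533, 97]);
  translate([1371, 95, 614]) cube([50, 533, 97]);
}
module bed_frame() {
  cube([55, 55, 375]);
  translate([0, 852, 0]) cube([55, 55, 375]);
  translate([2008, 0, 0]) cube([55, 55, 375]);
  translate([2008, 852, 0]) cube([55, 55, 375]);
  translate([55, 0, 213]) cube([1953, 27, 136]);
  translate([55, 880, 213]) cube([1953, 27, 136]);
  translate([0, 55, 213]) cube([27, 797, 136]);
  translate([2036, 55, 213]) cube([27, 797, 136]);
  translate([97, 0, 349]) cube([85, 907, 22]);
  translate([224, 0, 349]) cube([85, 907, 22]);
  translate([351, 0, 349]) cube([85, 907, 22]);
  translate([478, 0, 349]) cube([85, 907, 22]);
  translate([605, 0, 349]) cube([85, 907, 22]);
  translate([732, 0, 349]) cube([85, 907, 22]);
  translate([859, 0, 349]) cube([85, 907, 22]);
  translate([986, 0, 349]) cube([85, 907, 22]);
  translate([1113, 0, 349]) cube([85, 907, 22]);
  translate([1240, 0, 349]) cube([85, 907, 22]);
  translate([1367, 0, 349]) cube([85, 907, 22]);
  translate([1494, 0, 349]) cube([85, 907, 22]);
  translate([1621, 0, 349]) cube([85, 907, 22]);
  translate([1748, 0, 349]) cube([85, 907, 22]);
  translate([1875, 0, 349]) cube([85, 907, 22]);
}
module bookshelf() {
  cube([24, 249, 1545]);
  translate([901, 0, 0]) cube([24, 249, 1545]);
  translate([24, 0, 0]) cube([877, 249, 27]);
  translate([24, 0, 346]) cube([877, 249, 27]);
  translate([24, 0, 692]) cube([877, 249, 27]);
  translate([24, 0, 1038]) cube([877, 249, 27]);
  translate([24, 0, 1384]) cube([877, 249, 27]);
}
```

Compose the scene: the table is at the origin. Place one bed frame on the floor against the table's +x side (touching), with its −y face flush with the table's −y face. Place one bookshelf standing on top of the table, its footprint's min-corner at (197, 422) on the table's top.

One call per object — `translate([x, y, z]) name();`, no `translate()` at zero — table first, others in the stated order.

table();
translate([1466, 0, 0]) bed_frame();
translate([197, 422, 746]) bookshelf();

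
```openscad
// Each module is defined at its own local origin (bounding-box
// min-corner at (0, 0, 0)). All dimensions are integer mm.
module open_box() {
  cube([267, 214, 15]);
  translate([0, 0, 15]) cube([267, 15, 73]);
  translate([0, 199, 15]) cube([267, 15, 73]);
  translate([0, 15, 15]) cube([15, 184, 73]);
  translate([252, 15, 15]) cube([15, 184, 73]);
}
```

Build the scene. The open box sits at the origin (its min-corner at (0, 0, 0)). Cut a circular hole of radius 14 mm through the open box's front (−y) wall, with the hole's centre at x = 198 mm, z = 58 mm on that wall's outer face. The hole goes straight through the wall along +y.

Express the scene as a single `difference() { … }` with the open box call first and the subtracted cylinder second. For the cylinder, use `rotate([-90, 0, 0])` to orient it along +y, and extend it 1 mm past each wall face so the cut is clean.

difference() {
  open_box();
  translate([198, -1, 58]) rotate([-90, 0, 0]) cylinder(h = 17, r = 14);
}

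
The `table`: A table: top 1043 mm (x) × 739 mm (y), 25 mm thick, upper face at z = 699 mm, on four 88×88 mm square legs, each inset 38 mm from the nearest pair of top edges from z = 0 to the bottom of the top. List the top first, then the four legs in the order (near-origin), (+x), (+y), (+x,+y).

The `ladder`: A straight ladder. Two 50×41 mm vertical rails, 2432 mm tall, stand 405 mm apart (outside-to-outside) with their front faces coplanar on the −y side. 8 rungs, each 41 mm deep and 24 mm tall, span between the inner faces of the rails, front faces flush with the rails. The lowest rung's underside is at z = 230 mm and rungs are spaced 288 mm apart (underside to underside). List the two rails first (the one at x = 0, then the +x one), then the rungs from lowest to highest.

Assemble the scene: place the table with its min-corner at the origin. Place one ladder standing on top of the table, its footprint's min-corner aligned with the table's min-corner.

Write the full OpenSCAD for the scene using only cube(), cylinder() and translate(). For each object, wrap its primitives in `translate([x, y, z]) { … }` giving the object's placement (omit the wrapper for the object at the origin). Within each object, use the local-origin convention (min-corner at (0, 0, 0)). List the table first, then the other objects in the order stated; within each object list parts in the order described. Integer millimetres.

translate([0, 0, 674]) cube([1043, 739, 25]);
translate([38, 38, 0]) cube([88, 88, 674]);
translate([917, 38, 0]) cube([88, 88, 674]);
translate([38, 613, 0]) cube([88, 88, 674]);
translate([917, 613, 0]) cube([88, 88, 674]);
translate([0, 0, 699]) {
  cube([50, 41, 2432]);
  translate([355, 0, 0]) cube([50, 41, 2432]);
  translate([50, 0, 230]) cube([305, 41, 24]);
  translate([50, 0, 518]) cube([305, 41, 24]);
  translate([50, 0, 806]) cube([305, 41, 24]);
  translate([50, 0, 1094]) cube([305, 41, 24]);
  translate([50, 0, 1382]) cube([305, 41, 24]);
  translate([50, 0, 1670]) cube([305, 41, 24]);
  translate([50, 0, 1958]) cube([305, 41, 24]);
  translate([50, 0, 2246]) cube([305, 41, 24]);
}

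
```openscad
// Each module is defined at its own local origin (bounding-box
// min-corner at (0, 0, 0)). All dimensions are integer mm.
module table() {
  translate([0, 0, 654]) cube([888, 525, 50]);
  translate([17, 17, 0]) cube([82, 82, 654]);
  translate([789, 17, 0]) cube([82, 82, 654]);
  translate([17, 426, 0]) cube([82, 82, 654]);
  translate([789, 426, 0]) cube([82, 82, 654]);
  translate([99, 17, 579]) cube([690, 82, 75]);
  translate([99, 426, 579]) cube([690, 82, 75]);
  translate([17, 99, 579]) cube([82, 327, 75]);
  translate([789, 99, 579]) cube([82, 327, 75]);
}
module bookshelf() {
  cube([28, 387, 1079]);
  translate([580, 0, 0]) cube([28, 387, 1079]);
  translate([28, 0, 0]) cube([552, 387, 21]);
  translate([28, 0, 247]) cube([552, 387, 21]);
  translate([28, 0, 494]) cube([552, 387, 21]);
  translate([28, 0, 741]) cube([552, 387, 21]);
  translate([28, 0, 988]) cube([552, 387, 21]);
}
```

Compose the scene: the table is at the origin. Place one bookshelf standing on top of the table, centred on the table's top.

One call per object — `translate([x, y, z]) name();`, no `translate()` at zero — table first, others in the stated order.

table();
translate([140, 69, 704]) bookshelf();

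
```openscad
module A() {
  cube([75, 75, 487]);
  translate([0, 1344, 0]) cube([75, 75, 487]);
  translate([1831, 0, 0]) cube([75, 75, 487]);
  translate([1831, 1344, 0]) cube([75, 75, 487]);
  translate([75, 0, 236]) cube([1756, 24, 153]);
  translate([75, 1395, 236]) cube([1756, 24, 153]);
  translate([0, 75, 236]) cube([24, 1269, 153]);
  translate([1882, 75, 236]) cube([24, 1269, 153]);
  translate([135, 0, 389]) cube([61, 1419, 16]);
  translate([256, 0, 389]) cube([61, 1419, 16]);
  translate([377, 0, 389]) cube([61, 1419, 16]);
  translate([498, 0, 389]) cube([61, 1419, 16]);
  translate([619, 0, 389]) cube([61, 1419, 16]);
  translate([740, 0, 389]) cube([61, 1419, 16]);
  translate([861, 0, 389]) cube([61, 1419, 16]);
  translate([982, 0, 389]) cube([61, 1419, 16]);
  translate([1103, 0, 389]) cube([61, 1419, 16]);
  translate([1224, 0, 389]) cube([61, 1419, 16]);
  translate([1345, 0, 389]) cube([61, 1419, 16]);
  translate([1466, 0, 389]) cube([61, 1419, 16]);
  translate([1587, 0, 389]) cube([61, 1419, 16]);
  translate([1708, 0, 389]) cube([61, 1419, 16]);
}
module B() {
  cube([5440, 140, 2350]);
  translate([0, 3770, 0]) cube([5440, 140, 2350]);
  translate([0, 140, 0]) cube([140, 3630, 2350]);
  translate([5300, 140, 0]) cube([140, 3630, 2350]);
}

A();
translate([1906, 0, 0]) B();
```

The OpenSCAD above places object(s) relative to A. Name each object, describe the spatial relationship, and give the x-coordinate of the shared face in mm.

The bed frame's +x face and the house frame's −x face are both at x = 1906 mm.

A is a bed frame. B is a house frame. The house frame is against the bed frame's +x side, with their −y faces flush. The x-coordinate of the shared face is 1906 mm.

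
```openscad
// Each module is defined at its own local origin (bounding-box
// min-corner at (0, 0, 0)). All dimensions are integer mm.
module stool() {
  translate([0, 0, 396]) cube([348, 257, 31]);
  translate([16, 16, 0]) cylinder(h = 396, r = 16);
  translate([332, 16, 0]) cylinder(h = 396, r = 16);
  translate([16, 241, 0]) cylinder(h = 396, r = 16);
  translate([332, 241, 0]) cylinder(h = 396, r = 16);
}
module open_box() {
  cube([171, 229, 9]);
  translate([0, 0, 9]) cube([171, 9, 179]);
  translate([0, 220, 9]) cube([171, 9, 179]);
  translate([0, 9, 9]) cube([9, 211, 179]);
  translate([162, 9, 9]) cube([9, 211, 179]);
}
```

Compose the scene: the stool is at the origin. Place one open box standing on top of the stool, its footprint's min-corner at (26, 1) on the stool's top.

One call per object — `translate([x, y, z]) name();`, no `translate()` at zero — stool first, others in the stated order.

stool();
translate([26, 1, 427]) open_box();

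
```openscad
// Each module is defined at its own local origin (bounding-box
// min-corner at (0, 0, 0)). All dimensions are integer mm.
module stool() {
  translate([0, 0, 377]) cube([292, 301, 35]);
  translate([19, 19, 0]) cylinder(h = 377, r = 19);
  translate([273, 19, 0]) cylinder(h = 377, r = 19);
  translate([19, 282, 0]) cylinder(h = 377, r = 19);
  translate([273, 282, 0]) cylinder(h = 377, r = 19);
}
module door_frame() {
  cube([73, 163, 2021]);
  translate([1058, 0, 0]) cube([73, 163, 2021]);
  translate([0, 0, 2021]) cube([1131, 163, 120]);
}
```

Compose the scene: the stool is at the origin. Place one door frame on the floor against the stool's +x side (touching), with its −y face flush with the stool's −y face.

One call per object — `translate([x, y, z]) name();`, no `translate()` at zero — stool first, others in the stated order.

stool();
translate([292, 0, 0]) door_frame();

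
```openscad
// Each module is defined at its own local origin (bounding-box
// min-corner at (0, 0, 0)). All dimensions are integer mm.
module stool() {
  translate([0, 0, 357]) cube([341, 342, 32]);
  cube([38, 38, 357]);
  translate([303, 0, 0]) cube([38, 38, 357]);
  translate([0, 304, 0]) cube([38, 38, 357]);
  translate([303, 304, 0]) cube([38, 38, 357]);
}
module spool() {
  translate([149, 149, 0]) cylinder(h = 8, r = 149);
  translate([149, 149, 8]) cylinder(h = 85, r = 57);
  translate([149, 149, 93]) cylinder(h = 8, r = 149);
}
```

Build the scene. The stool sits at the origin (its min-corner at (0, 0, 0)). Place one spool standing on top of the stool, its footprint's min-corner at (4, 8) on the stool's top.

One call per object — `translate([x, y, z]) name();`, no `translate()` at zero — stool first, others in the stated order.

stool();
translate([4, 8, 389]) spool();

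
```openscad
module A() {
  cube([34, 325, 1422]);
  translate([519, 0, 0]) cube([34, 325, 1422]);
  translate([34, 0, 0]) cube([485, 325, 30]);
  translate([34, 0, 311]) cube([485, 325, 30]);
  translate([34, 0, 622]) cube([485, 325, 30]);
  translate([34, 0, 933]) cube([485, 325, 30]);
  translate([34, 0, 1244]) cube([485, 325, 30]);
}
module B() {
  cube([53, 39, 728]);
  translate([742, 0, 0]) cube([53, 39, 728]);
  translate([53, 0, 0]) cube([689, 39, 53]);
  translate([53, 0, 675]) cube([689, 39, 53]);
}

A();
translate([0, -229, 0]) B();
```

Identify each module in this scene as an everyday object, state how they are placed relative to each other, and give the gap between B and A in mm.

The picture frame's nearest face is 190 mm from the bookshelf's −y face.

A is a bookshelf. B is a picture frame. The picture frame is on the floor beside the bookshelf on its −y side. The gap between the picture frame and the bookshelf is 190 mm.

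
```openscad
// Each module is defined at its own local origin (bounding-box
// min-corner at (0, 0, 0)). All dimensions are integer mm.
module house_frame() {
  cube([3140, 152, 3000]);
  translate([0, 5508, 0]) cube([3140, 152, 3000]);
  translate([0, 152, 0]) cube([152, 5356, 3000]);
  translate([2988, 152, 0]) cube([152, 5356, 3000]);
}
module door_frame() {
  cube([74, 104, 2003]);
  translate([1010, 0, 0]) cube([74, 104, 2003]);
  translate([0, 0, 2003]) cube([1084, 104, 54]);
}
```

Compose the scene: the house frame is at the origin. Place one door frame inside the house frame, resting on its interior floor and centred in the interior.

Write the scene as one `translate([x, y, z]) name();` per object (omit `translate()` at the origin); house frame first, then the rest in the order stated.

house_frame();
translate([1028, 2778, 0]) door_frame();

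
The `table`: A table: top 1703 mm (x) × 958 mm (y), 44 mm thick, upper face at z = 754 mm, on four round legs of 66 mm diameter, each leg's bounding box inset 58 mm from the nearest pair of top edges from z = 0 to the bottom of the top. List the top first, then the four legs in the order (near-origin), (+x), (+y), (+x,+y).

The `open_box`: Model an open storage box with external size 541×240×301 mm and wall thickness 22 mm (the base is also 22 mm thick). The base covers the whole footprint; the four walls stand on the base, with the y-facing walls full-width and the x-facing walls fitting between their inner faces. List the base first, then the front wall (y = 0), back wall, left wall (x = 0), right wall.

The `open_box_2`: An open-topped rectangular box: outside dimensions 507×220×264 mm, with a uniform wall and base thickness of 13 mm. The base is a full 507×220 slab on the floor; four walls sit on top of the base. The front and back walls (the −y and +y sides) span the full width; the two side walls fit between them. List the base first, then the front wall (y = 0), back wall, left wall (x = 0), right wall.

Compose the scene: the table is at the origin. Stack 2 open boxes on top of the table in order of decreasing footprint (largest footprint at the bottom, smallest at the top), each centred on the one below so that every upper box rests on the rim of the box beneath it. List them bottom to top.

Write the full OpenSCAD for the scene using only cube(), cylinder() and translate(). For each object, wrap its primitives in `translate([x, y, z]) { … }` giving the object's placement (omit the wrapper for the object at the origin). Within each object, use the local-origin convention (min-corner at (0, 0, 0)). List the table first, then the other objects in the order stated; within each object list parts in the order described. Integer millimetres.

translate([0, 0, 710]) cube([1703, 958, 44]);
translate([91, 91, 0]) cylinder(h = 710, r = 33);
translate([1612, 91, 0]) cylinder(h = 710, r = 33);
translate([91, 867, 0]) cylinder(h = 710, r = 33);
translate([1612, 867, 0]) cylinder(h = 710, r = 33);
translate([581, 359, 754]) {
  cube([541, 240, 22]);
  translate([0, 0, 22]) cube([541, 22, 279]);
  translate([0, 218, 22]) cube([541, 22, 279]);
  translate([0, 22, 22]) cube([22, 196, 279]);
  translate([519, 22, 22]) cube([22, 196, 279]);
}
translate([598, 369, 1055]) {
  cube([507, 220, 13]);
  translate([0, 0, 13]) cube([507, 13, 251]);
  translate([0, 207, 13]) cube([507, 13, 251]);
  translate([0, 13, 13]) cube([13, 194, 251]);
  translate([494, 13, 13]) cube([13, 194, 251]);
}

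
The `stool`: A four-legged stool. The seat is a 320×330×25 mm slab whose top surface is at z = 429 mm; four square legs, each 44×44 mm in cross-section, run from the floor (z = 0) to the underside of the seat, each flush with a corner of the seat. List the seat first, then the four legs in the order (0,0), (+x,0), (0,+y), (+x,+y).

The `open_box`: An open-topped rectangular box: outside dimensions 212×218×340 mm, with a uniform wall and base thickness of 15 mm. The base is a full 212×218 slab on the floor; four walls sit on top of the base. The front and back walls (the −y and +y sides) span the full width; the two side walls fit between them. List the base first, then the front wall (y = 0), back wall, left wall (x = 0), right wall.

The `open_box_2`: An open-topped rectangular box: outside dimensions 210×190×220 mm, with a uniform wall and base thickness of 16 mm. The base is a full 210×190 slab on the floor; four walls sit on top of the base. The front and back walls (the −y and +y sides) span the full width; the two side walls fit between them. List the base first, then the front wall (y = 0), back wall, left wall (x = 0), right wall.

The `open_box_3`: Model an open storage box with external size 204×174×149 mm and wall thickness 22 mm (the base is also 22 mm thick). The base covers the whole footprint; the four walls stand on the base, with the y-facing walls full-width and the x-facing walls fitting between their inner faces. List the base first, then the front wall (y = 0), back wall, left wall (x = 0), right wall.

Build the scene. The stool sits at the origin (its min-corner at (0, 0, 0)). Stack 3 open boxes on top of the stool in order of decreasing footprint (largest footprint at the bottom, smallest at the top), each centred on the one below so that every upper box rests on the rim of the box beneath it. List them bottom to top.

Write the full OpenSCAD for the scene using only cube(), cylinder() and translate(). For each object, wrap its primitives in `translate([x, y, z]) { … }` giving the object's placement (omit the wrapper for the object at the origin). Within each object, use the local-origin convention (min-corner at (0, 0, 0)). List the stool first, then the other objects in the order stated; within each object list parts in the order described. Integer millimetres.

translate([0, 0, 404]) cube([320, 330, 25]);
cube([44, 44, 404]);
translate([276, 0, 0]) cube([44, 44, 404]);
translate([0, 286, 0]) cube([44, 44, 404]);
translate([276, 286, 0]) cube([44, 44, 404]);
translate([54, 56, 429]) {
  cube([212, 218, 15]);
  translate([0, 0, 15]) cube([212, 15, 325]);
  translate([0, 203, 15]) cube([212, 15, 325]);
  translate([0, 15, 15]) cube([15, 188, 325]);
  translate([197, 15, 15]) cube([15, 188, 325]);
}
translate([55, 70, 769]) {
  cube([210, 190, 16]);
  translate([0, 0, 16]) cube([210, 16, 204]);
  translate([0, 174, 16]) cube([210, 16, 204]);
  translate([0, 16, 16]) cube([16, 158, 204]);
  translate([194, 16, 16]) cube([16, 158, 204]);
}
translate([58, 78, 989]) {
  cube([204, 174, 22]);
  translate([0, 0, 22]) cube([204, 22, 127]);
  translate([0, 152, 22]) cube([204, 22, 127]);
  translate([0, 22, 22]) cube([22, 130, 127]);
  translate([182, 22, 22]) cube([22, 130, 127]);
}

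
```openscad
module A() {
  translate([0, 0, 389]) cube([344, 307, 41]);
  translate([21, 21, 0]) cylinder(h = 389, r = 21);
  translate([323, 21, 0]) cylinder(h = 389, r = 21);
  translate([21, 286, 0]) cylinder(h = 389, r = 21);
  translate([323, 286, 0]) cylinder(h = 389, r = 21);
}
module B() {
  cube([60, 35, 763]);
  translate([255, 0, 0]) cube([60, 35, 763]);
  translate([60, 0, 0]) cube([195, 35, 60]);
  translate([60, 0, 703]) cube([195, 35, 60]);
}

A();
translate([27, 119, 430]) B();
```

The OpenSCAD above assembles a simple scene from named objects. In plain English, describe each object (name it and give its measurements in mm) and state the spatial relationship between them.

A is a simple wooden stool: a rectangular seat 344 mm (x) by 307 mm (y), 41 mm thick, top face at z = 430 mm, on four round legs, each 42 mm in diameter. The legs rest on z = 0, each leg's axis is inset half a diameter from the nearest pair of seat edges (so the leg's bounding box is flush with the corner).

B is a picture frame with a 195×643 mm rectangular opening (x by z) and a uniform 60 mm border on every side. Frame depth is 35 mm along y. It is built from two vertical stiles running the full outside height and two horizontal rails spanning the gap between the stiles.

The picture frame is on top of the stool.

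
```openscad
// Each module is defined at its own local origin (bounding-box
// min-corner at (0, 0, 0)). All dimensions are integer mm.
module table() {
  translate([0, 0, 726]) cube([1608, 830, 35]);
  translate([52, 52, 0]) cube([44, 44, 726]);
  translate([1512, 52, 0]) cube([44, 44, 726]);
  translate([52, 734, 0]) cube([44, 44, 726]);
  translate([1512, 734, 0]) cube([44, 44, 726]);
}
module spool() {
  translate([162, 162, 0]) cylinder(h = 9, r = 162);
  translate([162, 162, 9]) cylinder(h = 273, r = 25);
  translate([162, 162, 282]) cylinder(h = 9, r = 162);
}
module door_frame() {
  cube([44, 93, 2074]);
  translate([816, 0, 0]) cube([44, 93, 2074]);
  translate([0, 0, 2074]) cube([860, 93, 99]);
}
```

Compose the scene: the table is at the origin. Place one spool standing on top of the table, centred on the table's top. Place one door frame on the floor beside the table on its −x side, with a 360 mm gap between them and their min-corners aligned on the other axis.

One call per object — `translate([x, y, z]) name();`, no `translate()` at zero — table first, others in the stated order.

table();
translate([642, 253, 761]) spool();
translate([-1220, 0, 0]) door_frame();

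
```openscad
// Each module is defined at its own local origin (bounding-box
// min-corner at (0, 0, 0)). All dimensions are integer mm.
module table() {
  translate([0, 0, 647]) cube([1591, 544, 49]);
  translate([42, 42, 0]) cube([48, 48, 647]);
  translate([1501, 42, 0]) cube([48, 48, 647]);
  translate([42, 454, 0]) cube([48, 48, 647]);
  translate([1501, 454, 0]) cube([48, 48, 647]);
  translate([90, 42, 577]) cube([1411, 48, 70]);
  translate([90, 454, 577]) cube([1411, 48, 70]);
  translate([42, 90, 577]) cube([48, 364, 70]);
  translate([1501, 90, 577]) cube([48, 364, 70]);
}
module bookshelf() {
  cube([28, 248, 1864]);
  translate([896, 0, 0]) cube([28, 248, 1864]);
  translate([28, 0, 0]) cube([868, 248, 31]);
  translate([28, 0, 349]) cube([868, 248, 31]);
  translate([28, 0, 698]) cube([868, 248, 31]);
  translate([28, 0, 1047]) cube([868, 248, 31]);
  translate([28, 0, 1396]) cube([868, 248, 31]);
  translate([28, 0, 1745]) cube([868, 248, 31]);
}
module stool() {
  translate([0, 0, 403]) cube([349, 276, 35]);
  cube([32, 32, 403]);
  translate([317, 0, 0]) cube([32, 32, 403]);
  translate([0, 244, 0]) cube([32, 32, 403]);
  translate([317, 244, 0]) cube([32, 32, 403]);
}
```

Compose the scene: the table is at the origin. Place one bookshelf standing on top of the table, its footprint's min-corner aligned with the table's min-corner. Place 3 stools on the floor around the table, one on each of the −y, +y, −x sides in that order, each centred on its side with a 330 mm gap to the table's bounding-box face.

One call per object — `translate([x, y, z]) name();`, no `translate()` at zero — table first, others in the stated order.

table();
translate([0, 0, 696]) bookshelf();
translate([621, -606, 0]) stool();
translate([621, 874, 0]) stool();
translate([-679, 134, 0]) stool();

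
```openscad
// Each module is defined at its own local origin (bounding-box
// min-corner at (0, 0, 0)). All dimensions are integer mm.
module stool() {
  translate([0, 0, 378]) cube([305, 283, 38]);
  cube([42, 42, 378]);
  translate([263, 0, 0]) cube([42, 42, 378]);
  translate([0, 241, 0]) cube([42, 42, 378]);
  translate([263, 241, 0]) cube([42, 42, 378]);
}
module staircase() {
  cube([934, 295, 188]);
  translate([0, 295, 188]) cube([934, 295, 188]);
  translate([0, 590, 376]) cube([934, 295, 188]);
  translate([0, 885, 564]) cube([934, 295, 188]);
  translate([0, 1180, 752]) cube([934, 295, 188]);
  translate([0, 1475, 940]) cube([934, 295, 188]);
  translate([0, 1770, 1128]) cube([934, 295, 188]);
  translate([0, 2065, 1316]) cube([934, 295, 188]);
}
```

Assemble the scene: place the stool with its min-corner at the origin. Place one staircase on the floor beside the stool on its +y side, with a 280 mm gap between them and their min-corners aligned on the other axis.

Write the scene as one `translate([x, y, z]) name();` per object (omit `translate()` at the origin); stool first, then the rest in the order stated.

stool();
translate([0, 563, 0]) staircase();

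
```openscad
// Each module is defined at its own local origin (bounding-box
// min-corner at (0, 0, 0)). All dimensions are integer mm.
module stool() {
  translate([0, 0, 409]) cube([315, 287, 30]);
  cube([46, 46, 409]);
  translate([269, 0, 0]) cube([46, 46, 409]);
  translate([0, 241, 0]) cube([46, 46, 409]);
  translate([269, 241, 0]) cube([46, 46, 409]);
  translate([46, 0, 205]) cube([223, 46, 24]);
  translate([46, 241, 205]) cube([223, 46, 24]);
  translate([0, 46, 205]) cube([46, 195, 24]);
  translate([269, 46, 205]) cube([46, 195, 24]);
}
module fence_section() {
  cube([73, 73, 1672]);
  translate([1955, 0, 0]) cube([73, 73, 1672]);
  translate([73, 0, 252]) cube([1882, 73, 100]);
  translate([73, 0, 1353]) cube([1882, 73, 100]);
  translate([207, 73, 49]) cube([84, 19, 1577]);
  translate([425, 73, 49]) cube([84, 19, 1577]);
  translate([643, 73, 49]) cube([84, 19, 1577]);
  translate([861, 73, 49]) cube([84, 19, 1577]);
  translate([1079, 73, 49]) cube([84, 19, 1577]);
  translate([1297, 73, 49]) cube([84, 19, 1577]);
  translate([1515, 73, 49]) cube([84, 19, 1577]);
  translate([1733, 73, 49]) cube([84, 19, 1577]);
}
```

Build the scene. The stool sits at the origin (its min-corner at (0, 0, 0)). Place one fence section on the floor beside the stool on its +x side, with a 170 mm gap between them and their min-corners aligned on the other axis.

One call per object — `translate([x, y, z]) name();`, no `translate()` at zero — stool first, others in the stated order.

stool();
translate([485, 0, 0]) fence_section();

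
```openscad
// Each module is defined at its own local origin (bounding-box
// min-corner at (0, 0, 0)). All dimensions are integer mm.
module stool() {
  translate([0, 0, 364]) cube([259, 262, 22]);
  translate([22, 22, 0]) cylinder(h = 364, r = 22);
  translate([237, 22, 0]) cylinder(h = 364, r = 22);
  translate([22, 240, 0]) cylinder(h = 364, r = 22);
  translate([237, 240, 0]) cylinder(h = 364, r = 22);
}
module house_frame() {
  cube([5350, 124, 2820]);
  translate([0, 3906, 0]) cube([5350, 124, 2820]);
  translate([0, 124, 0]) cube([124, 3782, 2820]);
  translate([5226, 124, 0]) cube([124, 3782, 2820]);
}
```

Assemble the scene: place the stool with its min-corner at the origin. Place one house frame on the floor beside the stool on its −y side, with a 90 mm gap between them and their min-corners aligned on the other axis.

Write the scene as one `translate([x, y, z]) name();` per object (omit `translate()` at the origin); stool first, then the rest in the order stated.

stool();
translate([0, -4120, 0]) house_frame();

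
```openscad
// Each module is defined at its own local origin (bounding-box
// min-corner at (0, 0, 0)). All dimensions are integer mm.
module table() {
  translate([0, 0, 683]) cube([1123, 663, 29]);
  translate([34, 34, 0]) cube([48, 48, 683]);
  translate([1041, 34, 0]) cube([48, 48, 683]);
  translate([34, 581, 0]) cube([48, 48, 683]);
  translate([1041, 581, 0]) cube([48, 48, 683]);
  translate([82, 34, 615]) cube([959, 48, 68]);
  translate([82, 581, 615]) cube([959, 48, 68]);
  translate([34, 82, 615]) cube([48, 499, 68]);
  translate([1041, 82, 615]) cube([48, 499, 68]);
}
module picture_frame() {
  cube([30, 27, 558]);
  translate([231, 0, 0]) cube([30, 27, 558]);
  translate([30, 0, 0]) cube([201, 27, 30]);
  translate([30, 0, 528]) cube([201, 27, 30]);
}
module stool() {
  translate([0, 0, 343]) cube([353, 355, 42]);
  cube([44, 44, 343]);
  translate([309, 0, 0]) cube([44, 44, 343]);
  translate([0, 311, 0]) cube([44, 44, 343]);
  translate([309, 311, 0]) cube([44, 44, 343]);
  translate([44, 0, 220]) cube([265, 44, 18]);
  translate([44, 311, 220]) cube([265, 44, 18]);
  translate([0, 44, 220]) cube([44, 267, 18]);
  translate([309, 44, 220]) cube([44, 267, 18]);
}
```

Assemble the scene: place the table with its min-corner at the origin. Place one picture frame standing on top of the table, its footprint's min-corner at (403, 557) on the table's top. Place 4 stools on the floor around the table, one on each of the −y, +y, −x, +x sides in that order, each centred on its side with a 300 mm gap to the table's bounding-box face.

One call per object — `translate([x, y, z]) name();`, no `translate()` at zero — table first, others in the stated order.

table();
translate([403, 557, 712]) picture_frame();
translate([385, -655, 0]) stool();
translate([385, 963, 0]) stool();
translate([-653, 154, 0]) stool();
translate([1423, 154, 0]) stool();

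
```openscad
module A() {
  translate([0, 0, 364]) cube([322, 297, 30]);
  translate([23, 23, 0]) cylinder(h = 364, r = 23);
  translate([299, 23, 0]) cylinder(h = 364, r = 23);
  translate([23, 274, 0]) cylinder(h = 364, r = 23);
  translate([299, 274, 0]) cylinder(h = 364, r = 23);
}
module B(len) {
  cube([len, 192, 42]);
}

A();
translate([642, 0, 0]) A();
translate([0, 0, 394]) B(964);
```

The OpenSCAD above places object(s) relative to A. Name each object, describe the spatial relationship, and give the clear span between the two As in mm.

A is a stool. B is a beam. A beam spans the tops of two stools. The clear span between the two stools is 320 mm.

Second stool starts at x = 642; first ends at x = 322; clear span = 642 − 322 = 320 mm.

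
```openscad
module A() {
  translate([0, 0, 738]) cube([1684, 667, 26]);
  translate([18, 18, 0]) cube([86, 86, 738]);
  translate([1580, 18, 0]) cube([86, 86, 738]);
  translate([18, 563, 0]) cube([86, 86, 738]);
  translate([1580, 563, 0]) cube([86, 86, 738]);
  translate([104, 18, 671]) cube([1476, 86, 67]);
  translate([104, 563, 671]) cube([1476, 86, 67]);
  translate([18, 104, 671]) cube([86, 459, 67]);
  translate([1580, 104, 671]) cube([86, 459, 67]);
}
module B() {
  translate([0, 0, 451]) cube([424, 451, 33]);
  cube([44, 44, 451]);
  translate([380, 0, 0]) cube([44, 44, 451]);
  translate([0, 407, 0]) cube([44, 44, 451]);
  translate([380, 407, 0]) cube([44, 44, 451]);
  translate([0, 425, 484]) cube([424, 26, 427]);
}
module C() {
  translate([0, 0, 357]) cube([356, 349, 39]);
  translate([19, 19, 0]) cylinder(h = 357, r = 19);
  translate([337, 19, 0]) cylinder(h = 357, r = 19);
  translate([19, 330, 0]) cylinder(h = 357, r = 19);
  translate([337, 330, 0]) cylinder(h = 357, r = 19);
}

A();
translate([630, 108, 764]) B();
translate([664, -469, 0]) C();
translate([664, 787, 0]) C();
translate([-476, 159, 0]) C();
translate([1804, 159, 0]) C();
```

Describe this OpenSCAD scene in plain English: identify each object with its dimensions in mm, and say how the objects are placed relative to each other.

A is a table with a 1684×667 mm rectangular top, 26 mm thick, top surface at z = 764 mm, supported by four 86×86 mm square legs, each inset 18 mm from the nearest pair of top edges, running from the floor. Four apron rails, 86 mm thick and 67 mm tall, run between adjacent legs with their top edges flush with the underside of the top and their outer faces flush with the legs' outer faces.

B is a chair. The seat is a 424×451×33 mm slab with its top at z = 484 mm, on four 44×44 mm corner legs (flush with the seat edges, standing on z = 0). A flat backrest 26 mm thick, 427 mm tall, spans the full seat width and rises from the seat top along its +y edge, rear face flush with the rear of the seat.

C is a four-legged stool. The seat is 356×349 mm, 39 mm thick, top at z = 396 mm. It stands on four round legs, each 38 mm in diameter, from z = 0 to the seat underside, each leg's axis is inset half a diameter from the nearest pair of seat edges (so the leg's bounding box is flush with the corner).

The chair is on top of the table, centred. Four stools sit around the table at the −y, +y, −x, +x sides.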